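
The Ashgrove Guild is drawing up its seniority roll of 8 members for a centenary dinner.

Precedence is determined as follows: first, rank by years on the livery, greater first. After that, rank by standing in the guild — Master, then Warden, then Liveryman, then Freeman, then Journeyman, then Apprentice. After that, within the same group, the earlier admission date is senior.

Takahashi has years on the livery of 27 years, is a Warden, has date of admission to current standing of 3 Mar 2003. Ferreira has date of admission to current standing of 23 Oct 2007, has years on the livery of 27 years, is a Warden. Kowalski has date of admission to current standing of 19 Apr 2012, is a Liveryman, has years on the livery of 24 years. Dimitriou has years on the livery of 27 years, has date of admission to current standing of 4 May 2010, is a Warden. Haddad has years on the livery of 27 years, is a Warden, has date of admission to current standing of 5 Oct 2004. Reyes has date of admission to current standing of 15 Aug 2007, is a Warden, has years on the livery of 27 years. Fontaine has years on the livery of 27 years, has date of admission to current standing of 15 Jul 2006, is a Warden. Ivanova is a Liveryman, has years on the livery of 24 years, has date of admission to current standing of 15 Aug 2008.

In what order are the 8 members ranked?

Takahashi, Haddad, Fontaine, Reyes, Ferreira, Dimitriou, Ivanova, Kowalski

By years on the livery (higher first): Takahashi, Haddad, Fontaine, Reyes, Ferreira and Dimitriou (each 27 years); then Ivanova and Kowalski (both 24 years).
Takahashi, Haddad, Fontaine, Reyes, Ferreira and Dimitriou are each Warden, so the next rule applies.
Among Takahashi, Haddad, Fontaine, Reyes, Ferreira and Dimitriou, by date of admission to current standing (earlier first): Takahashi (3 Mar 2003) before Haddad (5 Oct 2004) before Fontaine (15 Jul 2006) before Reyes (15 Aug 2007) before Ferreira (23 Oct 2007) before Dimitriou (4 May 2010).
Ivanova and Kowalski are each Liveryman, so the next rule applies.
Among Ivanova and Kowalski, by date of admission to current standing (earlier first): Ivanova (15 Aug 2008) before Kowalski (19 Apr 2012).
Full order: Takahashi, Haddad, Fontaine, Reyes, Ferreira, Dimitriou, Ivanova, Kowalski.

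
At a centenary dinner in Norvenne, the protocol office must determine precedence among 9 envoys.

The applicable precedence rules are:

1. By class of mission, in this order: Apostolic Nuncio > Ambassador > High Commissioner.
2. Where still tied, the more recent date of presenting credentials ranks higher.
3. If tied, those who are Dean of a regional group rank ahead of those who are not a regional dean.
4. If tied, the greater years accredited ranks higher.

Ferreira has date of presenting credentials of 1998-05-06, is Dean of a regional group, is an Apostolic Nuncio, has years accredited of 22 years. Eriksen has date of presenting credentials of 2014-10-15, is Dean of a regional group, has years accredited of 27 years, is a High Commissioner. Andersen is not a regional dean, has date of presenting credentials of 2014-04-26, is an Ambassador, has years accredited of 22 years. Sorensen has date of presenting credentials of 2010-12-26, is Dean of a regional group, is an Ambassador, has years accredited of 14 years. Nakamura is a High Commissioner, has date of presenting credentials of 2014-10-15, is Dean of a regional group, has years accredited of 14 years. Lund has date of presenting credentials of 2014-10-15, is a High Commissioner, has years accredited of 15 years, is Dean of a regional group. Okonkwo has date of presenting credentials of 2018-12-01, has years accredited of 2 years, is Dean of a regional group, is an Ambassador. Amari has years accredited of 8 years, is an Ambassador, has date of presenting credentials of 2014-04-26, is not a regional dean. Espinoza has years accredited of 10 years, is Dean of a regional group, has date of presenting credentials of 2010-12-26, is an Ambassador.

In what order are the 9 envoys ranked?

By class of mission: Ferreira (Apostolic Nuncio); then Okonkwo, Andersen, Amari, Sorensen and Espinoza (Ambassador); then Eriksen, Lund and Nakamura (High Commissioner).
Among Okonkwo, Andersen, Amari, Sorensen and Espinoza, by date of presenting credentials (later first): Okonkwo (2018-12-01) before Andersen and Amari (2014-04-26) before Sorensen and Espinoza (2010-12-26).
Andersen and Amari are each not a regional dean, so the next rule applies.
Among Andersen and Amari, by years accredited (higher first): Andersen (22 years) before Amari (8 years).
Sorensen and Espinoza are each Dean of a regional group, so the next rule applies.
Among Sorensen and Espinoza, by years accredited (higher first): Sorensen (14 years) before Espinoza (10 years).
Eriksen, Lund and Nakamura all have date of presenting credentials 2014-10-15, so the next rule applies.
Eriksen, Lund and Nakamura are each Dean of a regional group, so the next rule applies.
Among Eriksen, Lund and Nakamura, by years accredited (higher first): Eriksen (27 years) before Lund (15 years) before Nakamura (14 years).
Full order: Ferreira, Okonkwo, Andersen, Amari, Sorensen, Espinoza, Eriksen, Lund, Nakamura.

Ferreira, Okonkwo, Andersen, Amari, Sorensen, Espinoza, Eriksen, Lund, Nakamura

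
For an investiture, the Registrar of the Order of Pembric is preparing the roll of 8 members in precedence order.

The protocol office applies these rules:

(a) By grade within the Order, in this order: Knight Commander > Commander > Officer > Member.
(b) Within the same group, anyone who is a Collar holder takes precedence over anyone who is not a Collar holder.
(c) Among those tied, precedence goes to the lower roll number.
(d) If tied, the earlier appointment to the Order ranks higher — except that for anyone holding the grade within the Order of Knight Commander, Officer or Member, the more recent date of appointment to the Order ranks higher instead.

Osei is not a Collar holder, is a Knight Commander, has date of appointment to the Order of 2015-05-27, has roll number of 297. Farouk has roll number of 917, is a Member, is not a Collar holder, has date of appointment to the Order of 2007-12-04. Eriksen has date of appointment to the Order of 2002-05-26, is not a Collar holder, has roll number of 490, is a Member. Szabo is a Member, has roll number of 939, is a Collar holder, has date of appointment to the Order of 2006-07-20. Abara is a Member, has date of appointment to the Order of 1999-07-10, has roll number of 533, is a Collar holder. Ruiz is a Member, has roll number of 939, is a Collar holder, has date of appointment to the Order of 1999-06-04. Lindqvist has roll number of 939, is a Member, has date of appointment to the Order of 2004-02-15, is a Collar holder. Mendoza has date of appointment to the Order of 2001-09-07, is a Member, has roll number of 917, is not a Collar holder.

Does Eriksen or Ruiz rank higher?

Ruiz

By grade within the Order: Osei (Knight Commander); then Abara, Szabo, Lindqvist, Ruiz, Eriksen, Farouk and Mendoza (Member).
Among Abara, Szabo, Lindqvist, Ruiz, Eriksen, Farouk and Mendoza, a Collar holder before not a Collar holder: Abara, Szabo, Lindqvist and Ruiz (a Collar holder) before Eriksen, Farouk and Mendoza (not a Collar holder).
Among Abara, Szabo, Lindqvist and Ruiz, by roll number (lower first): Abara (533) before Szabo, Lindqvist and Ruiz (939).
Among Szabo, Lindqvist and Ruiz, by date of appointment to the Order (later first) (reversed rule for this group): Szabo (2006-07-20) before Lindqvist (2004-02-15) before Ruiz (1999-06-04).
Among Eriksen, Farouk and Mendoza, by roll number (lower first): Eriksen (490) before Farouk and Mendoza (917).
Among Farouk and Mendoza, by date of appointment to the Order (later first) (reversed rule for this group): Farouk (2007-12-04) before Mendoza (2001-09-07).
So Ruiz takes precedence.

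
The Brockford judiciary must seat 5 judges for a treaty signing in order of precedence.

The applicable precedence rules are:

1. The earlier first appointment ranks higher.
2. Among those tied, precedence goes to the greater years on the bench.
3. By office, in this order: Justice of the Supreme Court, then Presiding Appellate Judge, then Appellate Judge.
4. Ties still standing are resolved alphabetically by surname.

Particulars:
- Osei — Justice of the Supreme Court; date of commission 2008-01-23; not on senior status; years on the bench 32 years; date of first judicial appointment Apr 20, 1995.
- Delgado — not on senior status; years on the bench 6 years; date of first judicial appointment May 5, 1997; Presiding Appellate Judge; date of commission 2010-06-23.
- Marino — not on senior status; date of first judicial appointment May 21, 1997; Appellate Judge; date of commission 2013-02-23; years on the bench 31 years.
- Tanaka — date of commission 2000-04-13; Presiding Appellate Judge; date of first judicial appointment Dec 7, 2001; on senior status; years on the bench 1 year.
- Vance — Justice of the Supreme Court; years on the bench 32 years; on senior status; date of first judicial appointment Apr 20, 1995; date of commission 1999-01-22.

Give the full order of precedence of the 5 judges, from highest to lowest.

By date of first judicial appointment (earlier first): Osei and Vance (both Apr 20, 1995); then Delgado (May 5, 1997); then Marino (May 21, 1997); then Tanaka (Dec 7, 2001).
Osei and Vance both have years on the bench 32 years, so the next rule applies.
Osei and Vance are each Justice of the Supreme Court, so the next rule applies.
Among Osei and Vance, alphabetically by surname: Osei before Vance.
Full order: Osei, Vance, Delgado, Marino, Tanaka.

Osei, Vance, Delgado, Marino, Tanaka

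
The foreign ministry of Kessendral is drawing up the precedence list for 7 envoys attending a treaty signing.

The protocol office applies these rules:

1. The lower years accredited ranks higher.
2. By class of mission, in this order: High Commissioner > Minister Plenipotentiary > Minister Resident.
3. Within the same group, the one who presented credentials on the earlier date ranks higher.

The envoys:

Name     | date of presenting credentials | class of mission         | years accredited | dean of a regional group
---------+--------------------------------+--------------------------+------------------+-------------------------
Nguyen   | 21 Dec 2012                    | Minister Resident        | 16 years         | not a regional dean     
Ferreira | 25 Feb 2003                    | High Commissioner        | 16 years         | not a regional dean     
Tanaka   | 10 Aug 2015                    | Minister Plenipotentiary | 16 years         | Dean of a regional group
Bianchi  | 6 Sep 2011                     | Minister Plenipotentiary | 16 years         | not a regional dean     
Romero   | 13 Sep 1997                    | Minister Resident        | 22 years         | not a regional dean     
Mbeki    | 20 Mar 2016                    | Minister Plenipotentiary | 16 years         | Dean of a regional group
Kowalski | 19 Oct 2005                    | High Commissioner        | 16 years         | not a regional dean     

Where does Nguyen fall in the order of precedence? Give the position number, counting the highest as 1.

6

By years accredited (lower first): Ferreira, Kowalski, Bianchi, Tanaka, Mbeki and Nguyen (each 16 years); then Romero (22 years).
Among Ferreira, Kowalski, Bianchi, Tanaka, Mbeki and Nguyen, by class of mission: Ferreira and Kowalski (High Commissioner) before Bianchi, Tanaka and Mbeki (Minister Plenipotentiary) before Nguyen (Minister Resident).
Among Ferreira and Kowalski, by date of presenting credentials (earlier first): Ferreira (25 Feb 2003) before Kowalski (19 Oct 2005).
Among Bianchi, Tanaka and Mbeki, by date of presenting credentials (earlier first): Bianchi (6 Sep 2011) before Tanaka (10 Aug 2015) before Mbeki (20 Mar 2016).
Order: Ferreira, Kowalski, Bianchi, Tanaka, Mbeki, Nguyen, Romero. So position 6.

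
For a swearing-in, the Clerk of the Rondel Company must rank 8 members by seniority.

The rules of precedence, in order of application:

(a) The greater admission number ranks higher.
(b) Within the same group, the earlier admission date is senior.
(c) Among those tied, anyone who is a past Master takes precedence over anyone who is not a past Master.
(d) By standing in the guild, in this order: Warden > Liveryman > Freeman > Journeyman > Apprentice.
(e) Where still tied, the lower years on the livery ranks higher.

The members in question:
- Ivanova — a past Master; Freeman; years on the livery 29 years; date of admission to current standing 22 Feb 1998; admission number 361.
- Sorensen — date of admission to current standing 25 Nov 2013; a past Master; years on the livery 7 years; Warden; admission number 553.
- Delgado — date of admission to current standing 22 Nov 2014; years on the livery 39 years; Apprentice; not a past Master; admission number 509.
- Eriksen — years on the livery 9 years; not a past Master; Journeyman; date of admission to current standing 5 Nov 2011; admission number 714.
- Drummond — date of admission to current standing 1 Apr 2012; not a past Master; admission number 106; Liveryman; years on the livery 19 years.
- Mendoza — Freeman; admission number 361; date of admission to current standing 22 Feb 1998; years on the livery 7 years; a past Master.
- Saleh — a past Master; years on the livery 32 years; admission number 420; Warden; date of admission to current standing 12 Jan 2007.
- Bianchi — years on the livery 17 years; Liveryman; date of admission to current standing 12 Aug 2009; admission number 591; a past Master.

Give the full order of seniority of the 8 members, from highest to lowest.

By admission number (higher first): Eriksen (714); then Bianchi (591); then Sorensen (553); then Delgado (509); then Saleh (420); then Mendoza and Ivanova (both 361); then Drummond (106).
Mendoza and Ivanova both have date of admission to current standing 22 Feb 1998, so the next rule applies.
Mendoza and Ivanova are each a past Master, so the next rule applies.
Mendoza and Ivanova are each Freeman, so the next rule applies.
Among Mendoza and Ivanova, by years on the livery (lower first): Mendoza (7 years) before Ivanova (29 years).
Full order: Eriksen, Bianchi, Sorensen, Delgado, Saleh, Mendoza, Ivanova, Drummond.

Eriksen, Bianchi, Sorensen, Delgado, Saleh, Mendoza, Ivanova, Drummond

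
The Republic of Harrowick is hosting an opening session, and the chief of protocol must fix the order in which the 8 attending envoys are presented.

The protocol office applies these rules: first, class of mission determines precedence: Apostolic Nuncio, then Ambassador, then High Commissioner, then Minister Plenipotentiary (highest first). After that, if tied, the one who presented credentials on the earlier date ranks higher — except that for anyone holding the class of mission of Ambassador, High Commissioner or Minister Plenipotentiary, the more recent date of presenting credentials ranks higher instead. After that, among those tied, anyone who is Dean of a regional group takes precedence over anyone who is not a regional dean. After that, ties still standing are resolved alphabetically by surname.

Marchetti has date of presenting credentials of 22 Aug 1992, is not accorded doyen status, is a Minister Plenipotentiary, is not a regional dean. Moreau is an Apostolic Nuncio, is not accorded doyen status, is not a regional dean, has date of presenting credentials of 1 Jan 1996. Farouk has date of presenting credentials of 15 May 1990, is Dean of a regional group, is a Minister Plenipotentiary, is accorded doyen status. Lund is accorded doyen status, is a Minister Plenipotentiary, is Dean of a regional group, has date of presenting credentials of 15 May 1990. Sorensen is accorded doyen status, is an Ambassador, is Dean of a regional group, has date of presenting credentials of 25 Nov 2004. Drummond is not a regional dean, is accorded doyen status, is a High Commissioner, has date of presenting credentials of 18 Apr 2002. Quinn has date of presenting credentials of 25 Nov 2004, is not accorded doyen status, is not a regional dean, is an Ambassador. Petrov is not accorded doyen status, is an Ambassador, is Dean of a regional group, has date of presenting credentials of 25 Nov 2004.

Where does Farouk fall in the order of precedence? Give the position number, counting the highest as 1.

7

By class of mission: Moreau (Apostolic Nuncio); then Petrov, Sorensen and Quinn (Ambassador); then Drummond (High Commissioner); then Marchetti, Farouk and Lund (Minister Plenipotentiary).
Petrov, Sorensen and Quinn all have date of presenting credentials 25 Nov 2004, so the next rule applies.
Among Petrov, Sorensen and Quinn, Dean of a regional group before not a regional dean: Petrov and Sorensen (Dean of a regional group) before Quinn (not a regional dean).
Among Petrov and Sorensen, alphabetically by surname: Petrov before Sorensen.
Among Marchetti, Farouk and Lund, by date of presenting credentials (later first) (reversed rule for this group): Marchetti (22 Aug 1992) before Farouk and Lund (15 May 1990).
Farouk and Lund are each Dean of a regional group, so the next rule applies.
Among Farouk and Lund, alphabetically by surname: Farouk before Lund.
Order: Moreau, Petrov, Sorensen, Quinn, Drummond, Marchetti, Farouk, Lund. So position 7.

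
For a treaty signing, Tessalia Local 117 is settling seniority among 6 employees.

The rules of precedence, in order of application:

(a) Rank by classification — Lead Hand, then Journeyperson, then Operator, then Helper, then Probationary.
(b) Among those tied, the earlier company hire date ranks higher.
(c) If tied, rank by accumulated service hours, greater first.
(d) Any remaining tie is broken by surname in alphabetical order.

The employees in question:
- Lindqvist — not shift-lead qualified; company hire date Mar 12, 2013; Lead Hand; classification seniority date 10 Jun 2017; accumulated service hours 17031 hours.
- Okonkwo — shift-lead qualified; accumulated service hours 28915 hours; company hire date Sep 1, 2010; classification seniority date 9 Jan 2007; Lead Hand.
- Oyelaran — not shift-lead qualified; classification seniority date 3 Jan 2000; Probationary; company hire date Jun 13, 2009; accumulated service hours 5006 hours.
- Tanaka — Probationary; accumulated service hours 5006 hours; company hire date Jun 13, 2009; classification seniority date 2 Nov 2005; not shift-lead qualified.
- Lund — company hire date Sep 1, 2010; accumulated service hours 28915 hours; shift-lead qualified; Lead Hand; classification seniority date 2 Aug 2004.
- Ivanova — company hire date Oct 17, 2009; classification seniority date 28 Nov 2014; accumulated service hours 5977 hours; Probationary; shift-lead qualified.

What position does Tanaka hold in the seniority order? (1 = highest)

By classification: Lund, Okonkwo and Lindqvist (Lead Hand); then Oyelaran, Tanaka and Ivanova (Probationary).
Among Lund, Okonkwo and Lindqvist, by company hire date (earlier first): Lund and Okonkwo (Sep 1, 2010) before Lindqvist (Mar 12, 2013).
Lund and Okonkwo both have accumulated service hours 28915 hours, so the next rule applies.
Among Lund and Okonkwo, alphabetically by surname: Lund before Okonkwo.
Among Oyelaran, Tanaka and Ivanova, by company hire date (earlier first): Oyelaran and Tanaka (Jun 13, 2009) before Ivanova (Oct 17, 2009).
Oyelaran and Tanaka both have accumulated service hours 5006 hours, so the next rule applies.
Among Oyelaran and Tanaka, alphabetically by surname: Oyelaran before Tanaka.
Order: Lund, Okonkwo, Lindqvist, Oyelaran, Tanaka, Ivanova. So position 5.

5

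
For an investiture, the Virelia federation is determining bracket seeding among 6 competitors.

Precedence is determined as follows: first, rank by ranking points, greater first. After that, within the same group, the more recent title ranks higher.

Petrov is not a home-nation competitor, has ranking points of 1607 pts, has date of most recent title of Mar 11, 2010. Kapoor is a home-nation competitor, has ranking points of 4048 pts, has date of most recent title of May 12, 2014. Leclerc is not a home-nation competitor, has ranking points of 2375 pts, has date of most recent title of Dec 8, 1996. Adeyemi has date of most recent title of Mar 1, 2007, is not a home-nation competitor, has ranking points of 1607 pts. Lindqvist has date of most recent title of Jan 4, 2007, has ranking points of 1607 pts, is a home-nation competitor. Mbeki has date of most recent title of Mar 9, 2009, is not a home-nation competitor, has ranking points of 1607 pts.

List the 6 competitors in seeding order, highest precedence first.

Kapoor, Leclerc, Petrov, Mbeki, Adeyemi, Lindqvist

By ranking points (higher first): Kapoor (4048 pts); then Leclerc (2375 pts); then Petrov, Mbeki, Adeyemi and Lindqvist (each 1607 pts).
Among Petrov, Mbeki, Adeyemi and Lindqvist, by date of most recent title (later first): Petrov (Mar 11, 2010) before Mbeki (Mar 9, 2009) before Adeyemi (Mar 1, 2007) before Lindqvist (Jan 4, 2007).
Full order: Kapoor, Leclerc, Petrov, Mbeki, Adeyemi, Lindqvist.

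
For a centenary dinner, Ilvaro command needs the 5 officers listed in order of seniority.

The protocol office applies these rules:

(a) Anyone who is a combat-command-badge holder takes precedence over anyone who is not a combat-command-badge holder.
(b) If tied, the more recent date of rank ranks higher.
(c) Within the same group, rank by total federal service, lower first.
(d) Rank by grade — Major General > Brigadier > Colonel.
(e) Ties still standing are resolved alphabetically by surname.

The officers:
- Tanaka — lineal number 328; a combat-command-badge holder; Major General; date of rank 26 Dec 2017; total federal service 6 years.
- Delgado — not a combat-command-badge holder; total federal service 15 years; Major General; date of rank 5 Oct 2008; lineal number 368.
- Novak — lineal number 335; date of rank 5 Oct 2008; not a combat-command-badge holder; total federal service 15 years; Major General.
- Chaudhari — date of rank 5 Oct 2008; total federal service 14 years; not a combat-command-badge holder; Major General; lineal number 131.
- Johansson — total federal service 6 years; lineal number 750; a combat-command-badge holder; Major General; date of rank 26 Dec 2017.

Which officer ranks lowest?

By the first rule: Johansson and Tanaka (both a combat-command-badge holder); then Chaudhari, Delgado and Novak (each not a combat-command-badge holder).
Johansson and Tanaka both have date of rank 26 Dec 2017, so the next rule applies.
Johansson and Tanaka both have total federal service 6 years, so the next rule applies.
Johansson and Tanaka are each Major General, so the next rule applies.
Among Johansson and Tanaka, alphabetically by surname: Johansson before Tanaka.
Chaudhari, Delgado and Novak all have date of rank 5 Oct 2008, so the next rule applies.
Among Chaudhari, Delgado and Novak, by total federal service (lower first): Chaudhari (14 years) before Delgado and Novak (15 years).
Delgado and Novak are each Major General, so the next rule applies.
Among Delgado and Novak, alphabetically by surname: Delgado before Novak.
Order: Johansson, Tanaka, Chaudhari, Delgado, Novak.

Novak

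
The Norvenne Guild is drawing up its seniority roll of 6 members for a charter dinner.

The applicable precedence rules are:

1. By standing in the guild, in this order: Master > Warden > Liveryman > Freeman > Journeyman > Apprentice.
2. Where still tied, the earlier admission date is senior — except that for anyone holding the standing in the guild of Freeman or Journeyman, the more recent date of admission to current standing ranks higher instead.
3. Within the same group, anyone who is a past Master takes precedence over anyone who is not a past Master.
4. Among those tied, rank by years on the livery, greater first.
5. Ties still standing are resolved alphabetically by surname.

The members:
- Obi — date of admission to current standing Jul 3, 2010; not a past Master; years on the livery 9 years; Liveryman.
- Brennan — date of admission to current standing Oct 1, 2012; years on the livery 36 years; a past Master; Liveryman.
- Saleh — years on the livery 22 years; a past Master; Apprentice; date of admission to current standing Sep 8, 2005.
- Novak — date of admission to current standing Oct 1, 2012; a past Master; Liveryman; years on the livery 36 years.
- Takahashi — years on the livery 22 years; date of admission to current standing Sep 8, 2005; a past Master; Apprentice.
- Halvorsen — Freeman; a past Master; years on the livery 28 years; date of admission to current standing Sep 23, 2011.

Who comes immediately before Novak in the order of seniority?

Brennan

By standing in the guild: Obi, Brennan and Novak (Liveryman); then Halvorsen (Freeman); then Saleh and Takahashi (Apprentice).
Among Obi, Brennan and Novak, by date of admission to current standing (earlier first): Obi (Jul 3, 2010) before Brennan and Novak (Oct 1, 2012).
Brennan and Novak are each a past Master, so the next rule applies.
Brennan and Novak both have years on the livery 36 years, so the next rule applies.
Among Brennan and Novak, alphabetically by surname: Brennan before Novak.
Saleh and Takahashi both have date of admission to current standing Sep 8, 2005, so the next rule applies.
Saleh and Takahashi are each a past Master, so the next rule applies.
Saleh and Takahashi both have years on the livery 22 years, so the next rule applies.
Among Saleh and Takahashi, alphabetically by surname: Saleh before Takahashi.
Order: Obi, Brennan, Novak, Halvorsen, Saleh, Takahashi.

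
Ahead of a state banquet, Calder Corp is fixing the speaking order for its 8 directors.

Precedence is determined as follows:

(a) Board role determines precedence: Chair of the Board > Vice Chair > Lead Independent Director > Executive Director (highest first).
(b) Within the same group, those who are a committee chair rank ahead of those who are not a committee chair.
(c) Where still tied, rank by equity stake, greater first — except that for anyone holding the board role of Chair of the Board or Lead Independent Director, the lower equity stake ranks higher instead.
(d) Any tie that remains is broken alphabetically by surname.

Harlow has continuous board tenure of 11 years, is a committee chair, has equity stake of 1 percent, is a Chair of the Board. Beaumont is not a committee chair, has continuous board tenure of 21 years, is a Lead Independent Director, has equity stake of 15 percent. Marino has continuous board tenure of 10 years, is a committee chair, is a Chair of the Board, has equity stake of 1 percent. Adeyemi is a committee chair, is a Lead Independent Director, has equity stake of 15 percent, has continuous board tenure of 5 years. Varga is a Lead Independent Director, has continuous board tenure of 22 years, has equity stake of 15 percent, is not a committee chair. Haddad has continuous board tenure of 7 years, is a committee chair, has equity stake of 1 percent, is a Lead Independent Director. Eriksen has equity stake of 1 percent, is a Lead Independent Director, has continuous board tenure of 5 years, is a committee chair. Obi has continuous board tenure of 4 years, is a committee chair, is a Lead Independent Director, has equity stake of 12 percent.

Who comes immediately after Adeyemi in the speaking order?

By board role: Harlow and Marino (Chair of the Board); then Eriksen, Haddad, Obi, Adeyemi, Beaumont and Varga (Lead Independent Director).
Harlow and Marino are each a committee chair, so the next rule applies.
Harlow and Marino both have equity stake 1 percent, so the next rule applies.
Among Harlow and Marino, alphabetically by surname: Harlow before Marino.
Among Eriksen, Haddad, Obi, Adeyemi, Beaumont and Varga, a committee chair before not a committee chair: Eriksen, Haddad, Obi and Adeyemi (a committee chair) before Beaumont and Varga (not a committee chair).
Among Eriksen, Haddad, Obi and Adeyemi, by equity stake (lower first) (reversed rule for this group): Eriksen and Haddad (1 percent) before Obi (12 percent) before Adeyemi (15 percent).
Among Eriksen and Haddad, alphabetically by surname: Eriksen before Haddad.
Beaumont and Varga both have equity stake 15 percent, so the next rule applies.
Among Beaumont and Varga, alphabetically by surname: Beaumont before Varga.
Order: Harlow, Marino, Eriksen, Haddad, Obi, Adeyemi, Beaumont, Varga.

Beaumont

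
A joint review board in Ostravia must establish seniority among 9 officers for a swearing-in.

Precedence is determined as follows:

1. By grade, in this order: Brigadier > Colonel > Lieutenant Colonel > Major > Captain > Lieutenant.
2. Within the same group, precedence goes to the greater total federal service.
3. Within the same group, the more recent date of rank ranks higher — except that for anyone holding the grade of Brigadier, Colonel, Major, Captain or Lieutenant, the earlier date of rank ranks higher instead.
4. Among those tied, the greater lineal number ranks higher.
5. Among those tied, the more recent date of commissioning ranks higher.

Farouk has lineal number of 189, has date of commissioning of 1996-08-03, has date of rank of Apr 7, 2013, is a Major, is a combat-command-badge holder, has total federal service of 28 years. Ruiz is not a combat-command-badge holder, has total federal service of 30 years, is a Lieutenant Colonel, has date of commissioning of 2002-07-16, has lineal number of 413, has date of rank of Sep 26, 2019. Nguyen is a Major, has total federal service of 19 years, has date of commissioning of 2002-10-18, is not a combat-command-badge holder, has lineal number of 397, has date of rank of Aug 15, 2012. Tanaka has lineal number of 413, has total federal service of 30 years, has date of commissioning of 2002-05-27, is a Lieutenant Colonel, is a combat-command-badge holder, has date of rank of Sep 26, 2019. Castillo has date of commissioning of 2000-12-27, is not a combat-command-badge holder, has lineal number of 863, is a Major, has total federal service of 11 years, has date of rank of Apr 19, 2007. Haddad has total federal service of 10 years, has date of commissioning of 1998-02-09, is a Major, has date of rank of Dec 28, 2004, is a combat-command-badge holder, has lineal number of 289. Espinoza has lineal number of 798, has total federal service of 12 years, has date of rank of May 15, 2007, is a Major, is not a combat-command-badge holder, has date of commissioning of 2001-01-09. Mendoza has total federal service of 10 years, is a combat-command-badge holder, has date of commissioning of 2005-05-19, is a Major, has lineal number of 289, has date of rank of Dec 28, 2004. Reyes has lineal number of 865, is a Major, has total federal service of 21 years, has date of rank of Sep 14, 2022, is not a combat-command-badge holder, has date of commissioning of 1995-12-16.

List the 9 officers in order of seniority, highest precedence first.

By grade: Ruiz and Tanaka (Lieutenant Colonel); then Farouk, Reyes, Nguyen, Espinoza, Castillo, Mendoza and Haddad (Major).
Ruiz and Tanaka both have total federal service 30 years, so the next rule applies.
Ruiz and Tanaka both have date of rank Sep 26, 2019, so the next rule applies.
Ruiz and Tanaka both have lineal number 413, so the next rule applies.
Among Ruiz and Tanaka, by date of commissioning (later first): Ruiz (2002-07-16) before Tanaka (2002-05-27).
Among Farouk, Reyes, Nguyen, Espinoza, Castillo, Mendoza and Haddad, by total federal service (higher first): Farouk (28 years) before Reyes (21 years) before Nguyen (19 years) before Espinoza (12 years) before Castillo (11 years) before Mendoza and Haddad (10 years).
Mendoza and Haddad both have date of rank Dec 28, 2004, so the next rule applies.
Mendoza and Haddad both have lineal number 289, so the next rule applies.
Among Mendoza and Haddad, by date of commissioning (later first): Mendoza (2005-05-19) before Haddad (1998-02-09).
Full order: Ruiz, Tanaka, Farouk, Reyes, Nguyen, Espinoza, Castillo, Mendoza, Haddad.

Ruiz, Tanaka, Farouk, Reyes, Nguyen, Espinoza, Castillo, Mendoza, Haddad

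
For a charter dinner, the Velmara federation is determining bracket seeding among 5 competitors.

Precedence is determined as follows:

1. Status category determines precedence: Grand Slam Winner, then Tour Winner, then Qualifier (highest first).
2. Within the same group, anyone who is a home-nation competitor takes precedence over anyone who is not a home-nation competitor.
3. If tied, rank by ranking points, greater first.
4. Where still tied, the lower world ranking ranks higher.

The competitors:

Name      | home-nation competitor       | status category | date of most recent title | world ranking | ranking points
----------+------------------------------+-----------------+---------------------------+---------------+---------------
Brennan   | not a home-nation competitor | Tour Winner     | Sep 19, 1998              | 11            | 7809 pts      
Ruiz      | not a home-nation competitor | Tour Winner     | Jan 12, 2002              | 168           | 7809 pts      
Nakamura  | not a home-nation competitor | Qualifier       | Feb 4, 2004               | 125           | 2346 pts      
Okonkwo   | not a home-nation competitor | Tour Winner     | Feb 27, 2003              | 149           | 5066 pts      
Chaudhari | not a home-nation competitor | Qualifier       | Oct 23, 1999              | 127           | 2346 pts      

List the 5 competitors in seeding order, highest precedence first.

By status category: Brennan, Ruiz and Okonkwo (Tour Winner); then Nakamura and Chaudhari (Qualifier).
Brennan, Ruiz and Okonkwo are each not a home-nation competitor, so the next rule applies.
Among Brennan, Ruiz and Okonkwo, by ranking points (higher first): Brennan and Ruiz (7809 pts) before Okonkwo (5066 pts).
Among Brennan and Ruiz, by world ranking (lower first): Brennan (11) before Ruiz (168).
Nakamura and Chaudhari are each not a home-nation competitor, so the next rule applies.
Nakamura and Chaudhari both have ranking points 2346 pts, so the next rule applies.
Among Nakamura and Chaudhari, by world ranking (lower first): Nakamura (125) before Chaudhari (127).
Full order: Brennan, Ruiz, Okonkwo, Nakamura, Chaudhari.

Brennan, Ruiz, Okonkwo, Nakamura, Chaudhari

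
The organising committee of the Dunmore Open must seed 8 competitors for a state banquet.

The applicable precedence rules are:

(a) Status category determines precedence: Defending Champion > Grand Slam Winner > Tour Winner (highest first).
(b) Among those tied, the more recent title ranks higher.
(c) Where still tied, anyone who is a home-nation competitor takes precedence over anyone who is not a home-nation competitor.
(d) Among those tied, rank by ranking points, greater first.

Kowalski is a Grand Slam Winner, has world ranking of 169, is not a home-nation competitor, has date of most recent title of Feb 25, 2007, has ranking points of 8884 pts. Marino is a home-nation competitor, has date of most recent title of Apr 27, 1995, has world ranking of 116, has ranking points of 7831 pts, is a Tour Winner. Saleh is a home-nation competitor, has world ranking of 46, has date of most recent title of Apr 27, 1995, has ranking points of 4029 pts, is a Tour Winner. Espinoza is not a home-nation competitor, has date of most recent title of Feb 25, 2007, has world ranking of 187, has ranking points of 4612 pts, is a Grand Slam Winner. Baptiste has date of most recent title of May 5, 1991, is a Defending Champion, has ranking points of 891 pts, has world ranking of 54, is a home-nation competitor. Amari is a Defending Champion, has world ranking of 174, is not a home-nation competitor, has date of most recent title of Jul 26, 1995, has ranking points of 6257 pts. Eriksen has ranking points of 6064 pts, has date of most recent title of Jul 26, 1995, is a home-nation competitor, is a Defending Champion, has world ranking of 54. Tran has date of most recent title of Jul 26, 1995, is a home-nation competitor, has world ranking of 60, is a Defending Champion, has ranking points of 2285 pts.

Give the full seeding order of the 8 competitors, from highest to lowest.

By status category: Eriksen, Tran, Amari and Baptiste (Defending Champion); then Kowalski and Espinoza (Grand Slam Winner); then Marino and Saleh (Tour Winner).
Among Eriksen, Tran, Amari and Baptiste, by date of most recent title (later first): Eriksen, Tran and Amari (Jul 26, 1995) before Baptiste (May 5, 1991).
Among Eriksen, Tran and Amari, a home-nation competitor before not a home-nation competitor: Eriksen and Tran (a home-nation competitor) before Amari (not a home-nation competitor).
Among Eriksen and Tran, by ranking points (higher first): Eriksen (6064 pts) before Tran (2285 pts).
Kowalski and Espinoza both have date of most recent title Feb 25, 2007, so the next rule applies.
Kowalski and Espinoza are each not a home-nation competitor, so the next rule applies.
Among Kowalski and Espinoza, by ranking points (higher first): Kowalski (8884 pts) before Espinoza (4612 pts).
Marino and Saleh both have date of most recent title Apr 27, 1995, so the next rule applies.
Marino and Saleh are each a home-nation competitor, so the next rule applies.
Among Marino and Saleh, by ranking points (higher first): Marino (7831 pts) before Saleh (4029 pts).
Full order: Eriksen, Tran, Amari, Baptiste, Kowalski, Espinoza, Marino, Saleh.

Eriksen, Tran, Amari, Baptiste, Kowalski, Espinoza, Marino, Saleh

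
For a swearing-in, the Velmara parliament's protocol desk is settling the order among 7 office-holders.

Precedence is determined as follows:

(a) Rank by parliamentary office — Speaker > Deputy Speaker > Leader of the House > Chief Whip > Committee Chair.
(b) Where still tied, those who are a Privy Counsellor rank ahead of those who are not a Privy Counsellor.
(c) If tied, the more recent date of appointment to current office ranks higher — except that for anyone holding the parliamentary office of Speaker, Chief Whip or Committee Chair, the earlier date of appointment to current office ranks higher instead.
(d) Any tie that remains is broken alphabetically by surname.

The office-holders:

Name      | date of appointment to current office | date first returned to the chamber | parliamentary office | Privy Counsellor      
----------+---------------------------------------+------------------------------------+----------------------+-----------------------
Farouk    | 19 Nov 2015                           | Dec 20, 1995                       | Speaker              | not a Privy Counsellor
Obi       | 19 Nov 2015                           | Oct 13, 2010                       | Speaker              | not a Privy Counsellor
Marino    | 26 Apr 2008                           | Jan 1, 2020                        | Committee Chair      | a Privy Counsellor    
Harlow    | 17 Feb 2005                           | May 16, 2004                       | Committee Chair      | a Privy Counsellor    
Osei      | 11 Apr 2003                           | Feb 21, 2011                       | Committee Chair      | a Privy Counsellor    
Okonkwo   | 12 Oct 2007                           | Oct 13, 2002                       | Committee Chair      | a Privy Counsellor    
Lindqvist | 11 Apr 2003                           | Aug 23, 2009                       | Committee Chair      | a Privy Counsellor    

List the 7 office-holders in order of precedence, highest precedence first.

Farouk, Obi, Lindqvist, Osei, Harlow, Okonkwo, Marino

By parliamentary office: Farouk and Obi (Speaker); then Lindqvist, Osei, Harlow, Okonkwo and Marino (Committee Chair).
Farouk and Obi are each not a Privy Counsellor, so the next rule applies.
Farouk and Obi both have date of appointment to current office 19 Nov 2015, so the next rule applies.
Among Farouk and Obi, alphabetically by surname: Farouk before Obi.
Lindqvist, Osei, Harlow, Okonkwo and Marino are each a Privy Counsellor, so the next rule applies.
Among Lindqvist, Osei, Harlow, Okonkwo and Marino, by date of appointment to current office (earlier first) (reversed rule for this group): Lindqvist and Osei (11 Apr 2003) before Harlow (17 Feb 2005) before Okonkwo (12 Oct 2007) before Marino (26 Apr 2008).
Among Lindqvist and Osei, alphabetically by surname: Lindqvist before Osei.
Full order: Farouk, Obi, Lindqvist, Osei, Harlow, Okonkwo, Marino.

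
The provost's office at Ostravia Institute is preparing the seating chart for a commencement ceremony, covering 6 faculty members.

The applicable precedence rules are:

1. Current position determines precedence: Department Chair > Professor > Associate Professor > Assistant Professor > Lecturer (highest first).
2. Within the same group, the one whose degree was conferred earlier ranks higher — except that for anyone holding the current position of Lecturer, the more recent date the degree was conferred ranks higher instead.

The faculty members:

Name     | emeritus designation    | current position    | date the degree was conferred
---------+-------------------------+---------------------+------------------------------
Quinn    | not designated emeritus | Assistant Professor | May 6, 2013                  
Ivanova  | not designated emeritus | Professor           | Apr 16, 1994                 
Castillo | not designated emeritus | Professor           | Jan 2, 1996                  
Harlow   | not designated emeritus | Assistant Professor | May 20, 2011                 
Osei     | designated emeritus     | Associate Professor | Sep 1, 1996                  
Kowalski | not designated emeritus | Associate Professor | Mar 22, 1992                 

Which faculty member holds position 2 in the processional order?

Castillo

By current position: Ivanova and Castillo (Professor); then Kowalski and Osei (Associate Professor); then Harlow and Quinn (Assistant Professor).
Among Ivanova and Castillo, by date the degree was conferred (earlier first): Ivanova (Apr 16, 1994) before Castillo (Jan 2, 1996).
Among Kowalski and Osei, by date the degree was conferred (earlier first): Kowalski (Mar 22, 1992) before Osei (Sep 1, 1996).
Among Harlow and Quinn, by date the degree was conferred (earlier first): Harlow (May 20, 2011) before Quinn (May 6, 2013).
Order: Ivanova, Castillo, Kowalski, Osei, Harlow, Quinn.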